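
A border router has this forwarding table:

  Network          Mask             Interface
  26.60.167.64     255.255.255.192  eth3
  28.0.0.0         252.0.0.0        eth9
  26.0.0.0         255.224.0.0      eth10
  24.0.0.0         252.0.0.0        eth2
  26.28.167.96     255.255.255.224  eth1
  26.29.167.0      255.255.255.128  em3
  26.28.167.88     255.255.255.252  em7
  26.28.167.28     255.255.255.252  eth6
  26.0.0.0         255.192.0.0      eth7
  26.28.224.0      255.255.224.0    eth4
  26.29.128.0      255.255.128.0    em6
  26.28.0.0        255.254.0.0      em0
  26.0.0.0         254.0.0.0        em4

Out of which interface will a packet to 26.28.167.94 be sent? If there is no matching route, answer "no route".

em0

Routes whose prefix contains 26.28.167.94:
  24.0.0.0/6 (24.0.0.0 - 27.255.255.255) -> eth2
  26.0.0.0/7 (26.0.0.0 - 27.255.255.255) -> em4
  26.0.0.0/10 (26.0.0.0 - 26.63.255.255) -> eth7
  26.0.0.0/11 (26.0.0.0 - 26.31.255.255) -> eth10
  26.28.0.0/15 (26.28.0.0 - 26.29.255.255) -> em0
More-specific entries that do NOT match:
  26.28.167.88/30 (26.28.167.88 - 26.28.167.91) does not contain 26.28.167.94
  26.28.167.28/30 (26.28.167.28 - 26.28.167.31) does not contain 26.28.167.94
  26.28.167.96/27 (26.28.167.96 - 26.28.167.127) does not contain 26.28.167.94
  26.60.167.64/26 (26.60.167.64 - 26.60.167.127) does not contain 26.28.167.94
  26.29.167.0/25 (26.29.167.0 - 26.29.167.127) does not contain 26.28.167.94
  26.28.224.0/19 (26.28.224.0 - 26.28.255.255) does not contain 26.28.167.94
  26.29.128.0/17 (26.29.128.0 - 26.29.255.255) does not contain 26.28.167.94
Longest matching prefix is /15 -> interface em0.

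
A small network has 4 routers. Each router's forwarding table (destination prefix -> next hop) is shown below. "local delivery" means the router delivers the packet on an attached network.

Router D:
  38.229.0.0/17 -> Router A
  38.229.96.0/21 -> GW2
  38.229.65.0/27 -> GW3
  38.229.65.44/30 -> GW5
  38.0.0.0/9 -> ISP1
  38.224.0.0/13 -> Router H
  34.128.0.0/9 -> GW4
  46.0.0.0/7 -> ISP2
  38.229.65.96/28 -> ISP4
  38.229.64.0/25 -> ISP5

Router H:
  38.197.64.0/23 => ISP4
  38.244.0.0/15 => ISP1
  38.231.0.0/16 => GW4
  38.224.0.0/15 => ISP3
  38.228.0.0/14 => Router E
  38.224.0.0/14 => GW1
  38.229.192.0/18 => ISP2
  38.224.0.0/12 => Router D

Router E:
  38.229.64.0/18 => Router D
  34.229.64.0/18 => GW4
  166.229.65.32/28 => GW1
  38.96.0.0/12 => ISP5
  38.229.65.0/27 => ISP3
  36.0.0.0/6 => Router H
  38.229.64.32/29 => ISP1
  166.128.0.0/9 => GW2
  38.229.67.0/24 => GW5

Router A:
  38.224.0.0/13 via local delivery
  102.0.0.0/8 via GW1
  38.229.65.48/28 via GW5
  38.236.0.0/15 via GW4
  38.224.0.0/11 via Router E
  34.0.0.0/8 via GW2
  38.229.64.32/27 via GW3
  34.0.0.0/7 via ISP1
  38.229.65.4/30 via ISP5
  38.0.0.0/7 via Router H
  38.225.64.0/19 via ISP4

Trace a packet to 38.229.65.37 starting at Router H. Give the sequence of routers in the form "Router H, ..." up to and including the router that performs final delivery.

Router H, Router E, Router D, Router A

At Router H: longest match for 38.229.65.37 is 38.228.0.0/14 -> Router E
At Router E: longest match for 38.229.65.37 is 38.229.64.0/18 -> Router D
At Router D: longest match for 38.229.65.37 is 38.229.0.0/17 -> Router A
At Router A: longest match for 38.229.65.37 is 38.224.0.0/13 -> local delivery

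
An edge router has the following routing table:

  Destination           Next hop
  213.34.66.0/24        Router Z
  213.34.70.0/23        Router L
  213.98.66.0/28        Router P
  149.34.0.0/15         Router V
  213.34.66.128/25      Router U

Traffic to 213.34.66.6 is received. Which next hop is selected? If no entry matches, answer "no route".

Routes whose prefix contains 213.34.66.6:
  213.34.66.0/24 (213.34.66.0 - 213.34.66.255) -> Router Z
More-specific entries that do NOT match:
  213.98.66.0/28 (213.98.66.0 - 213.98.66.15) does not contain 213.34.66.6
  213.34.66.128/25 (213.34.66.128 - 213.34.66.255) does not contain 213.34.66.6
Longest matching prefix is /24 -> next hop Router Z.

Router Z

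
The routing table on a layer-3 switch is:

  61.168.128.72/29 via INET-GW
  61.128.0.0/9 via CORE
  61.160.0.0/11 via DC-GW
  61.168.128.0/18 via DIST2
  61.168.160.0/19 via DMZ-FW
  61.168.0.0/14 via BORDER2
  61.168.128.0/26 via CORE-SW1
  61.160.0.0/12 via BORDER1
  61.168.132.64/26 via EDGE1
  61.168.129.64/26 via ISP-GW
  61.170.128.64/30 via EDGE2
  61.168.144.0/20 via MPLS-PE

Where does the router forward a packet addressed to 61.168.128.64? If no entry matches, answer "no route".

DIST2

Routes whose prefix contains 61.168.128.64:
  61.128.0.0/9 (61.128.0.0 - 61.255.255.255) -> CORE
  61.160.0.0/11 (61.160.0.0 - 61.191.255.255) -> DC-GW
  61.160.0.0/12 (61.160.0.0 - 61.175.255.255) -> BORDER1
  61.168.0.0/14 (61.168.0.0 - 61.171.255.255) -> BORDER2
  61.168.128.0/18 (61.168.128.0 - 61.168.191.255) -> DIST2
More-specific entries that do NOT match:
  61.170.128.64/30 (61.170.128.64 - 61.170.128.67) does not contain 61.168.128.64
  61.168.128.72/29 (61.168.128.72 - 61.168.128.79) does not contain 61.168.128.64
  61.168.128.0/26 (61.168.128.0 - 61.168.128.63) does not contain 61.168.128.64
  61.168.132.64/26 (61.168.132.64 - 61.168.132.127) does not contain 61.168.128.64
  61.168.129.64/26 (61.168.129.64 - 61.168.129.127) does not contain 61.168.128.64
  61.168.144.0/20 (61.168.144.0 - 61.168.159.255) does not contain 61.168.128.64
  61.168.160.0/19 (61.168.160.0 - 61.168.191.255) does not contain 61.168.128.64
Longest matching prefix is /18 -> next hop DIST2.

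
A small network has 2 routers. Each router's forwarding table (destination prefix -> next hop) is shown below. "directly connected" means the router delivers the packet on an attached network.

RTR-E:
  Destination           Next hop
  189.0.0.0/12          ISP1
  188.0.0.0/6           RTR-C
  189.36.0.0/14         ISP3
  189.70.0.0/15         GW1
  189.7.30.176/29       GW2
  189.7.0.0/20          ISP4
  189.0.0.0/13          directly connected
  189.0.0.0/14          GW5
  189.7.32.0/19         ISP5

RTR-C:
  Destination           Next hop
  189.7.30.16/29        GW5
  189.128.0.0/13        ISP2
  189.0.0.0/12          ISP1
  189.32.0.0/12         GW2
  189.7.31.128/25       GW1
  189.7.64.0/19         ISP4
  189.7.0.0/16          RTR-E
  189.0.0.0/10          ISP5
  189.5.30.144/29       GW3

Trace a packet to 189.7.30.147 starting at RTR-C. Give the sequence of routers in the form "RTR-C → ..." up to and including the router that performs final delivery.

At RTR-C: longest match for 189.7.30.147 is 189.7.0.0/16 -> RTR-E
At RTR-E: longest match for 189.7.30.147 is 189.0.0.0/13 -> directly connected

RTR-C → RTR-E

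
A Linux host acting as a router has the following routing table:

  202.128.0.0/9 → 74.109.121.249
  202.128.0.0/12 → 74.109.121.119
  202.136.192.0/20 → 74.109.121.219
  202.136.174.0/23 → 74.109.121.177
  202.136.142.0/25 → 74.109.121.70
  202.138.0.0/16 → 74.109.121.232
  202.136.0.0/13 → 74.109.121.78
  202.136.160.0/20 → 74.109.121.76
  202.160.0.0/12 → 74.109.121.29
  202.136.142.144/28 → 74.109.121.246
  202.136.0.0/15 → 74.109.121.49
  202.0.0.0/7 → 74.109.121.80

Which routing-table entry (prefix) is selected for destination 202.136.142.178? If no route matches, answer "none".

202.136.0.0/15

Entries matching 202.136.142.178:
  202.0.0.0/7 (202.0.0.0 - 203.255.255.255)
  202.128.0.0/9 (202.128.0.0 - 202.255.255.255)
  202.128.0.0/12 (202.128.0.0 - 202.143.255.255)
  202.136.0.0/13 (202.136.0.0 - 202.143.255.255)
  202.136.0.0/15 (202.136.0.0 - 202.137.255.255)
Most specific is 202.136.0.0/15.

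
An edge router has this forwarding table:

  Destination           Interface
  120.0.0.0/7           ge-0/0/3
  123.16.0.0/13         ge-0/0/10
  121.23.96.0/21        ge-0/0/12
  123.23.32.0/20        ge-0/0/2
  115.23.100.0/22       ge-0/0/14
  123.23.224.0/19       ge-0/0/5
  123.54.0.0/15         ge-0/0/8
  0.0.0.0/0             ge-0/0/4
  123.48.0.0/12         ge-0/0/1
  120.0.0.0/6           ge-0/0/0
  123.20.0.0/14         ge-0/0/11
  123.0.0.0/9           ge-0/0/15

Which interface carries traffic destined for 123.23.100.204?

Routes whose prefix contains 123.23.100.204:
  0.0.0.0/0 (default, matches everything) -> ge-0/0/4
  120.0.0.0/6 (120.0.0.0 - 123.255.255.255) -> ge-0/0/0
  123.0.0.0/9 (123.0.0.0 - 123.127.255.255) -> ge-0/0/15
  123.16.0.0/13 (123.16.0.0 - 123.23.255.255) -> ge-0/0/10
  123.20.0.0/14 (123.20.0.0 - 123.23.255.255) -> ge-0/0/11
More-specific entries that do NOT match:
  115.23.100.0/22 (115.23.100.0 - 115.23.103.255) does not contain 123.23.100.204
  121.23.96.0/21 (121.23.96.0 - 121.23.103.255) does not contain 123.23.100.204
  123.23.32.0/20 (123.23.32.0 - 123.23.47.255) does not contain 123.23.100.204
  123.23.224.0/19 (123.23.224.0 - 123.23.255.255) does not contain 123.23.100.204
  123.54.0.0/15 (123.54.0.0 - 123.55.255.255) does not contain 123.23.100.204
Longest matching prefix is /14 -> interface ge-0/0/11.

ge-0/0/11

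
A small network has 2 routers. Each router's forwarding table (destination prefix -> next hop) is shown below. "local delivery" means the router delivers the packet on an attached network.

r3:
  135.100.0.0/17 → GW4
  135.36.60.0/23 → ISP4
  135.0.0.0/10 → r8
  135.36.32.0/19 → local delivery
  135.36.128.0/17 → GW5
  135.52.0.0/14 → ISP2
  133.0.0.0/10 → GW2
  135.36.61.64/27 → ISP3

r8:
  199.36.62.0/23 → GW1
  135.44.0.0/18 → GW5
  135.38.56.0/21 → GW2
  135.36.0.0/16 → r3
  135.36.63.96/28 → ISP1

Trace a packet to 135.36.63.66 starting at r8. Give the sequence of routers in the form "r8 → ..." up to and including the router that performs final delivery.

r8 → r3

At r8: longest match for 135.36.63.66 is 135.36.0.0/16 -> r3
At r3: longest match for 135.36.63.66 is 135.36.32.0/19 -> local delivery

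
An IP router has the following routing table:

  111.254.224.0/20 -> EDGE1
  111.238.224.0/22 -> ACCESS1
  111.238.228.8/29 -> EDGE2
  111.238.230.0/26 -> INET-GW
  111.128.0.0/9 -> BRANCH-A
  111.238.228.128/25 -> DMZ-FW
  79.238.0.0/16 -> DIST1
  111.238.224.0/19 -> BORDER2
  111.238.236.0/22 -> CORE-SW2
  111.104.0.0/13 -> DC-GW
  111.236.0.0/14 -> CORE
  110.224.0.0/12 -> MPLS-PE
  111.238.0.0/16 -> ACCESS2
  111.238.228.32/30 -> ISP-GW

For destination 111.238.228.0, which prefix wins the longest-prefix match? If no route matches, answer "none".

Entries matching 111.238.228.0:
  111.128.0.0/9 (111.128.0.0 - 111.255.255.255)
  111.236.0.0/14 (111.236.0.0 - 111.239.255.255)
  111.238.0.0/16 (111.238.0.0 - 111.238.255.255)
  111.238.224.0/19 (111.238.224.0 - 111.238.255.255)
Most specific is 111.238.224.0/19.

111.238.224.0/19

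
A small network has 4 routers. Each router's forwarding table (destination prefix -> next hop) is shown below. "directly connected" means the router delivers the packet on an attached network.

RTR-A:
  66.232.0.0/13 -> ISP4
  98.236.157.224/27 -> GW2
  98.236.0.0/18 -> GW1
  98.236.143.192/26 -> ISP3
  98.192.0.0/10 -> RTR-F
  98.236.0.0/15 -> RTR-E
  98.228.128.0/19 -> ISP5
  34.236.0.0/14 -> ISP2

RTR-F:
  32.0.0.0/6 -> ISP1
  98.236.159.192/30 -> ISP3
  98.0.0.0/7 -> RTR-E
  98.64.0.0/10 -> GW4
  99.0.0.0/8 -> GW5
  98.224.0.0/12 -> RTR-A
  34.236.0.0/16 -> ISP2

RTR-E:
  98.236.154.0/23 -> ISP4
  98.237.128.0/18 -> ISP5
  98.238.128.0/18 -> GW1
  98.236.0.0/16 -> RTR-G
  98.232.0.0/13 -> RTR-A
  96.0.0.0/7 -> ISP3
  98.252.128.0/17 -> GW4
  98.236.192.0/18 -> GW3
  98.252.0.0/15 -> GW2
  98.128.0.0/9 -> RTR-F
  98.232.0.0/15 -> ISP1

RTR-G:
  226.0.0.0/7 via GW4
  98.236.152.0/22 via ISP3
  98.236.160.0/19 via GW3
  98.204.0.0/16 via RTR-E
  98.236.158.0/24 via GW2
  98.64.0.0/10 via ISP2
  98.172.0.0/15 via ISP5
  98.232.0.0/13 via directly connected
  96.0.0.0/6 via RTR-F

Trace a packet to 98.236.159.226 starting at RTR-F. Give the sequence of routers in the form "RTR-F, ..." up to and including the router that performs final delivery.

At RTR-F: longest match for 98.236.159.226 is 98.224.0.0/12 -> RTR-A
At RTR-A: longest match for 98.236.159.226 is 98.236.0.0/15 -> RTR-E
At RTR-E: longest match for 98.236.159.226 is 98.236.0.0/16 -> RTR-G
At RTR-G: longest match for 98.236.159.226 is 98.232.0.0/13 -> directly connected

RTR-F, RTR-A, RTR-E, RTR-G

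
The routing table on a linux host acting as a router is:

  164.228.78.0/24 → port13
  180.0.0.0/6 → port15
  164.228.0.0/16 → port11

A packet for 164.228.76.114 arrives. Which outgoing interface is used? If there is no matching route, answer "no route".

port11

Routes whose prefix contains 164.228.76.114:
  164.228.0.0/16 (164.228.0.0 - 164.228.255.255) -> port11
More-specific entries that do NOT match:
  164.228.78.0/24 (164.228.78.0 - 164.228.78.255) does not contain 164.228.76.114
Longest matching prefix is /16 -> interface port11.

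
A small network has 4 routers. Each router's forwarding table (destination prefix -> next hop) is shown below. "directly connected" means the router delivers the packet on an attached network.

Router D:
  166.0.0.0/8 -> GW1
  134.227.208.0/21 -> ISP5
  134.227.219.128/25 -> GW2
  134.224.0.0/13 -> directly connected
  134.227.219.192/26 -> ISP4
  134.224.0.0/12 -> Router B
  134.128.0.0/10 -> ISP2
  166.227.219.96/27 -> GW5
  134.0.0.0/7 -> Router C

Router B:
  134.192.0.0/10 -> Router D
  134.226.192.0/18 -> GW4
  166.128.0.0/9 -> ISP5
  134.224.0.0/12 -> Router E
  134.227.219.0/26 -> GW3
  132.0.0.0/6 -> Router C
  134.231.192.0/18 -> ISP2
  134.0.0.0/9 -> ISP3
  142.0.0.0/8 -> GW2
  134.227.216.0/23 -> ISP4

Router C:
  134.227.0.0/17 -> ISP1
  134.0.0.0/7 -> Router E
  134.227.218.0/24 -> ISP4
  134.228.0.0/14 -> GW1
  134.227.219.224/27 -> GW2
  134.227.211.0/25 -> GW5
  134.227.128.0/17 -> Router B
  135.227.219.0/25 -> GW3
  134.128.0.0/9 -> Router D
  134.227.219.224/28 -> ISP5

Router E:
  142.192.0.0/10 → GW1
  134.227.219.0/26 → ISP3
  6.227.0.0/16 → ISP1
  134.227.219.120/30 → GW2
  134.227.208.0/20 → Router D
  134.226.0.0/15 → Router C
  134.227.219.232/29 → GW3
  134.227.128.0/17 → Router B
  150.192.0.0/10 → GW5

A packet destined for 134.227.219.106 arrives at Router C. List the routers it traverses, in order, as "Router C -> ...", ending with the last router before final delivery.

Router C -> Router B -> Router E -> Router D

At Router C: longest match for 134.227.219.106 is 134.227.128.0/17 -> Router B
At Router B: longest match for 134.227.219.106 is 134.224.0.0/12 -> Router E
At Router E: longest match for 134.227.219.106 is 134.227.208.0/20 -> Router D
At Router D: longest match for 134.227.219.106 is 134.224.0.0/13 -> directly connected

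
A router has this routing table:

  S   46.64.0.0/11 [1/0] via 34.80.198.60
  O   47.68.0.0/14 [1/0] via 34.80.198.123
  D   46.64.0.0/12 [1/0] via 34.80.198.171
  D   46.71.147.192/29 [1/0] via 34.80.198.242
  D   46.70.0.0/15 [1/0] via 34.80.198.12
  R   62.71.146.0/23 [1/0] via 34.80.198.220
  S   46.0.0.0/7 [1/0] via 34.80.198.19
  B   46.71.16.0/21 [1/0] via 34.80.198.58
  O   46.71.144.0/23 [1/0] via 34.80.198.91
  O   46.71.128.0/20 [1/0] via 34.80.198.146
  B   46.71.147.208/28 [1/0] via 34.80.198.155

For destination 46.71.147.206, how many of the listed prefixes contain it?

4

Prefixes containing 46.71.147.206:
  46.0.0.0/7 (46.0.0.0 - 47.255.255.255)
  46.64.0.0/11 (46.64.0.0 - 46.95.255.255)
  46.64.0.0/12 (46.64.0.0 - 46.79.255.255)
  46.70.0.0/15 (46.70.0.0 - 46.71.255.255)
Total matching entries: 4.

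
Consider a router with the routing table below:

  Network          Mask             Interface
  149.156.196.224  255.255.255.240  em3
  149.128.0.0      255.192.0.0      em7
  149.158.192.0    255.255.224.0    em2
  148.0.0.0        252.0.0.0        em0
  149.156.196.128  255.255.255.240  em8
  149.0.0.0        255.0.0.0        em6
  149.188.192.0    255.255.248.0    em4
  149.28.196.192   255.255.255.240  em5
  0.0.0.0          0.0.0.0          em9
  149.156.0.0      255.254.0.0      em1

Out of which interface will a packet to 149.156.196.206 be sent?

Routes whose prefix contains 149.156.196.206:
  0.0.0.0/0 (default, matches everything) -> em9
  148.0.0.0/6 (148.0.0.0 - 151.255.255.255) -> em0
  149.0.0.0/8 (149.0.0.0 - 149.255.255.255) -> em6
  149.128.0.0/10 (149.128.0.0 - 149.191.255.255) -> em7
  149.156.0.0/15 (149.156.0.0 - 149.157.255.255) -> em1
More-specific entries that do NOT match:
  149.156.196.224/28 (149.156.196.224 - 149.156.196.239) does not contain 149.156.196.206
  149.156.196.128/28 (149.156.196.128 - 149.156.196.143) does not contain 149.156.196.206
  149.28.196.192/28 (149.28.196.192 - 149.28.196.207) does not contain 149.156.196.206
  149.188.192.0/21 (149.188.192.0 - 149.188.199.255) does not contain 149.156.196.206
  149.158.192.0/19 (149.158.192.0 - 149.158.223.255) does not contain 149.156.196.206
Longest matching prefix is /15 -> interface em1.

em1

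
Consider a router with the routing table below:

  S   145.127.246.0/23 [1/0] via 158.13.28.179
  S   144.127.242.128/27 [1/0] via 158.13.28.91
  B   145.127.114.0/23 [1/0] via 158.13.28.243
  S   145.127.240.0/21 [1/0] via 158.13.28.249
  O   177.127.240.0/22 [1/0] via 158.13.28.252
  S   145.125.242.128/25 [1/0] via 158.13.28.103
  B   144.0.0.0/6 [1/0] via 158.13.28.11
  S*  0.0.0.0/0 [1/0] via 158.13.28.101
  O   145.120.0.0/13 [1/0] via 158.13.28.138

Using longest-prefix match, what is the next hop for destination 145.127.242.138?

Routes whose prefix contains 145.127.242.138:
  0.0.0.0/0 (default, matches everything) -> 158.13.28.101
  144.0.0.0/6 (144.0.0.0 - 147.255.255.255) -> 158.13.28.11
  145.120.0.0/13 (145.120.0.0 - 145.127.255.255) -> 158.13.28.138
  145.127.240.0/21 (145.127.240.0 - 145.127.247.255) -> 158.13.28.249
More-specific entries that do NOT match:
  144.127.242.128/27 (144.127.242.128 - 144.127.242.159) does not contain 145.127.242.138
  145.125.242.128/25 (145.125.242.128 - 145.125.242.255) does not contain 145.127.242.138
  145.127.246.0/23 (145.127.246.0 - 145.127.247.255) does not contain 145.127.242.138
  145.127.114.0/23 (145.127.114.0 - 145.127.115.255) does not contain 145.127.242.138
  177.127.240.0/22 (177.127.240.0 - 177.127.243.255) does not contain 145.127.242.138
Longest matching prefix is /21 -> next hop 158.13.28.249.

158.13.28.249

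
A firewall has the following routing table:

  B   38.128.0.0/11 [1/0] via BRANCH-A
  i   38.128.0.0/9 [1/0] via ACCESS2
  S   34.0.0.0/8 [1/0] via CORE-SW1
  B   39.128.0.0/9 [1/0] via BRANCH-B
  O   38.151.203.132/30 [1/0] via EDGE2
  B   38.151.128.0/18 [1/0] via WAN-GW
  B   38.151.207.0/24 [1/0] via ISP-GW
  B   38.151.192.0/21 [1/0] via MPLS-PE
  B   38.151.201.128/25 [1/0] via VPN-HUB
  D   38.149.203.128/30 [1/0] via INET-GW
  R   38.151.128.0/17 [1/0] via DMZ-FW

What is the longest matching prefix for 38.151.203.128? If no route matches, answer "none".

Entries matching 38.151.203.128:
  38.128.0.0/9 (38.128.0.0 - 38.255.255.255)
  38.128.0.0/11 (38.128.0.0 - 38.159.255.255)
  38.151.128.0/17 (38.151.128.0 - 38.151.255.255)
Most specific is 38.151.128.0/17.

38.151.128.0/17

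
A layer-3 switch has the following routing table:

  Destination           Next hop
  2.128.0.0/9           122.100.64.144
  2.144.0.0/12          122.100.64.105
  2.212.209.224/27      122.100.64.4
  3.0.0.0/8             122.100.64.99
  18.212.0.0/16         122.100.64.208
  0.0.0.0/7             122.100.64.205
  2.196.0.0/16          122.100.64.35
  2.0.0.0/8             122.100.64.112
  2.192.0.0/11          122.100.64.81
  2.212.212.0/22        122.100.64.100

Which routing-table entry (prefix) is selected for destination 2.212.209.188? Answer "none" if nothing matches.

2.192.0.0/11

Entries matching 2.212.209.188:
  2.0.0.0/8 (2.0.0.0 - 2.255.255.255)
  2.128.0.0/9 (2.128.0.0 - 2.255.255.255)
  2.192.0.0/11 (2.192.0.0 - 2.223.255.255)
Most specific is 2.192.0.0/11.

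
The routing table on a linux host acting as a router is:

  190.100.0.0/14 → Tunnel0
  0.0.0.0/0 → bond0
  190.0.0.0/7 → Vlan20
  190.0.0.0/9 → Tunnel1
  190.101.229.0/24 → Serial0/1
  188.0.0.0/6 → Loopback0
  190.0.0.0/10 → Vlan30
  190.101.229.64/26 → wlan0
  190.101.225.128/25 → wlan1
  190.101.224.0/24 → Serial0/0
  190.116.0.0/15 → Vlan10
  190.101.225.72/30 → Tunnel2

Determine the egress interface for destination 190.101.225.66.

Tunnel0

Routes whose prefix contains 190.101.225.66:
  0.0.0.0/0 (default, matches everything) -> bond0
  188.0.0.0/6 (188.0.0.0 - 191.255.255.255) -> Loopback0
  190.0.0.0/7 (190.0.0.0 - 191.255.255.255) -> Vlan20
  190.0.0.0/9 (190.0.0.0 - 190.127.255.255) -> Tunnel1
  190.100.0.0/14 (190.100.0.0 - 190.103.255.255) -> Tunnel0
More-specific entries that do NOT match:
  190.101.225.72/30 (190.101.225.72 - 190.101.225.75) does not contain 190.101.225.66
  190.101.229.64/26 (190.101.229.64 - 190.101.229.127) does not contain 190.101.225.66
  190.101.225.128/25 (190.101.225.128 - 190.101.225.255) does not contain 190.101.225.66
  190.101.229.0/24 (190.101.229.0 - 190.101.229.255) does not contain 190.101.225.66
  190.101.224.0/24 (190.101.224.0 - 190.101.224.255) does not contain 190.101.225.66
  190.116.0.0/15 (190.116.0.0 - 190.117.255.255) does not contain 190.101.225.66
Longest matching prefix is /14 -> interface Tunnel0.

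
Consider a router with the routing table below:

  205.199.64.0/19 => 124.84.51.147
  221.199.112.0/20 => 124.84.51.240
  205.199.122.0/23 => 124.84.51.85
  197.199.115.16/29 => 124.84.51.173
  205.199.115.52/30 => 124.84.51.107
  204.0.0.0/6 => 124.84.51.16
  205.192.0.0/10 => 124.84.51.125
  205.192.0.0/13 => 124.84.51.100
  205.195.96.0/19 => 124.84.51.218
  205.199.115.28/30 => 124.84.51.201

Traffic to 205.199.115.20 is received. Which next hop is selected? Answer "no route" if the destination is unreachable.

124.84.51.100

Routes whose prefix contains 205.199.115.20:
  204.0.0.0/6 (204.0.0.0 - 207.255.255.255) -> 124.84.51.16
  205.192.0.0/10 (205.192.0.0 - 205.255.255.255) -> 124.84.51.125
  205.192.0.0/13 (205.192.0.0 - 205.199.255.255) -> 124.84.51.100
More-specific entries that do NOT match:
  205.199.115.52/30 (205.199.115.52 - 205.199.115.55) does not contain 205.199.115.20
  205.199.115.28/30 (205.199.115.28 - 205.199.115.31) does not contain 205.199.115.20
  197.199.115.16/29 (197.199.115.16 - 197.199.115.23) does not contain 205.199.115.20
  205.199.122.0/23 (205.199.122.0 - 205.199.123.255) does not contain 205.199.115.20
  221.199.112.0/20 (221.199.112.0 - 221.199.127.255) does not contain 205.199.115.20
  205.199.64.0/19 (205.199.64.0 - 205.199.95.255) does not contain 205.199.115.20
  205.195.96.0/19 (205.195.96.0 - 205.195.127.255) does not contain 205.199.115.20
Longest matching prefix is /13 -> next hop 124.84.51.100.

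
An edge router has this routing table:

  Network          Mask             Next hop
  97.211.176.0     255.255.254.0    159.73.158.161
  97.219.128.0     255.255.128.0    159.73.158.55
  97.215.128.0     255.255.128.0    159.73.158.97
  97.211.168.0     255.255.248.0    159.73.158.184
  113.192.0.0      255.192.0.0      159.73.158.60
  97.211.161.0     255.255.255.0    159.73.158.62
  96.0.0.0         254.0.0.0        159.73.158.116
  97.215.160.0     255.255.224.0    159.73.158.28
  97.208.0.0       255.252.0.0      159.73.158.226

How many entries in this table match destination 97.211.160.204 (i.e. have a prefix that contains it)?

Prefixes containing 97.211.160.204:
  96.0.0.0/7 (96.0.0.0 - 97.255.255.255)
  97.208.0.0/14 (97.208.0.0 - 97.211.255.255)
Total matching entries: 2.

2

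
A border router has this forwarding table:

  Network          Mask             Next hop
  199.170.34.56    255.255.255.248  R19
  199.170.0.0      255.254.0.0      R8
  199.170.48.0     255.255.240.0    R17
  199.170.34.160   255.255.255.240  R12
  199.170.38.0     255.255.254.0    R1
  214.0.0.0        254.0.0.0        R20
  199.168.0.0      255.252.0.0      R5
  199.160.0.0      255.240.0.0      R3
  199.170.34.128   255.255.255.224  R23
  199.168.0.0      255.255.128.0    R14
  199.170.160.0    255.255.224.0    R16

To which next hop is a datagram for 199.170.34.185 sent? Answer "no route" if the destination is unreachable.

Routes whose prefix contains 199.170.34.185:
  199.160.0.0/12 (199.160.0.0 - 199.175.255.255) -> R3
  199.168.0.0/14 (199.168.0.0 - 199.171.255.255) -> R5
  199.170.0.0/15 (199.170.0.0 - 199.171.255.255) -> R8
More-specific entries that do NOT match:
  199.170.34.56/29 (199.170.34.56 - 199.170.34.63) does not contain 199.170.34.185
  199.170.34.160/28 (199.170.34.160 - 199.170.34.175) does not contain 199.170.34.185
  199.170.34.128/27 (199.170.34.128 - 199.170.34.159) does not contain 199.170.34.185
  199.170.38.0/23 (199.170.38.0 - 199.170.39.255) does not contain 199.170.34.185
  199.170.48.0/20 (199.170.48.0 - 199.170.63.255) does not contain 199.170.34.185
  199.170.160.0/19 (199.170.160.0 - 199.170.191.255) does not contain 199.170.34.185
  199.168.0.0/17 (199.168.0.0 - 199.168.127.255) does not contain 199.170.34.185
Longest matching prefix is /15 -> next hop R8.

R8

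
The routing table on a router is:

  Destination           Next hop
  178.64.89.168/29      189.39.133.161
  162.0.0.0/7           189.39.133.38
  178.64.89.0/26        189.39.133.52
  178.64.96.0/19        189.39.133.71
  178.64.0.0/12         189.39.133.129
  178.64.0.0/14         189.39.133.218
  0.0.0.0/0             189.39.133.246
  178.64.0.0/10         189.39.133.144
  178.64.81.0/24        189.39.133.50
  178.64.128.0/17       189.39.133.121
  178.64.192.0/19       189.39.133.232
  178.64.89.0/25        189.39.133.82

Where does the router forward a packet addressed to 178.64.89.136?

189.39.133.218

Routes whose prefix contains 178.64.89.136:
  0.0.0.0/0 (default, matches everything) -> 189.39.133.246
  178.64.0.0/10 (178.64.0.0 - 178.127.255.255) -> 189.39.133.144
  178.64.0.0/12 (178.64.0.0 - 178.79.255.255) -> 189.39.133.129
  178.64.0.0/14 (178.64.0.0 - 178.67.255.255) -> 189.39.133.218
More-specific entries that do NOT match:
  178.64.89.168/29 (178.64.89.168 - 178.64.89.175) does not contain 178.64.89.136
  178.64.89.0/26 (178.64.89.0 - 178.64.89.63) does not contain 178.64.89.136
  178.64.89.0/25 (178.64.89.0 - 178.64.89.127) does not contain 178.64.89.136
  178.64.81.0/24 (178.64.81.0 - 178.64.81.255) does not contain 178.64.89.136
  178.64.96.0/19 (178.64.96.0 - 178.64.127.255) does not contain 178.64.89.136
  178.64.192.0/19 (178.64.192.0 - 178.64.223.255) does not contain 178.64.89.136
  178.64.128.0/17 (178.64.128.0 - 178.64.255.255) does not contain 178.64.89.136
Longest matching prefix is /14 -> next hop 189.39.133.218.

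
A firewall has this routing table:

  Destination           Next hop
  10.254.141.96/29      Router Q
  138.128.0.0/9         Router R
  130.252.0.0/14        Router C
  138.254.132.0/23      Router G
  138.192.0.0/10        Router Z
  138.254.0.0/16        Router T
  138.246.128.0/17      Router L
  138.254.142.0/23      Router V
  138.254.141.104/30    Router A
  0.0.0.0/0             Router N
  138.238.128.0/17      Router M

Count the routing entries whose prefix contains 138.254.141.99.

4

Prefixes containing 138.254.141.99:
  0.0.0.0/0 (default, matches everything)
  138.128.0.0/9 (138.128.0.0 - 138.255.255.255)
  138.192.0.0/10 (138.192.0.0 - 138.255.255.255)
  138.254.0.0/16 (138.254.0.0 - 138.254.255.255)
Total matching entries: 4.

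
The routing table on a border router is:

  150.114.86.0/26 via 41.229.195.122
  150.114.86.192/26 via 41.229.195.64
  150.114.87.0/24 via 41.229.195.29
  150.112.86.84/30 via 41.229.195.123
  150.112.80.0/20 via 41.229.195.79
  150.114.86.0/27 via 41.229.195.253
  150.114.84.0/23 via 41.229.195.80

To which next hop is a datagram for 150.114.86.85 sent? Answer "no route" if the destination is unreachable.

No entry's prefix contains 150.114.86.85; there is no default route.

no route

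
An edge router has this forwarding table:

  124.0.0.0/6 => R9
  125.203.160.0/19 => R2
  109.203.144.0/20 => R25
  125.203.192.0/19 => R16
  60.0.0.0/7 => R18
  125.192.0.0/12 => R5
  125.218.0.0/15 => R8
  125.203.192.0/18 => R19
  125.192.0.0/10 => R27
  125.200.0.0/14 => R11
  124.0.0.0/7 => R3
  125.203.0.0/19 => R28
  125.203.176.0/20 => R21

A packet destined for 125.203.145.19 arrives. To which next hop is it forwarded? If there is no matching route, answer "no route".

R11

Routes whose prefix contains 125.203.145.19:
  124.0.0.0/6 (124.0.0.0 - 127.255.255.255) -> R9
  124.0.0.0/7 (124.0.0.0 - 125.255.255.255) -> R3
  125.192.0.0/10 (125.192.0.0 - 125.255.255.255) -> R27
  125.192.0.0/12 (125.192.0.0 - 125.207.255.255) -> R5
  125.200.0.0/14 (125.200.0.0 - 125.203.255.255) -> R11
More-specific entries that do NOT match:
  109.203.144.0/20 (109.203.144.0 - 109.203.159.255) does not contain 125.203.145.19
  125.203.176.0/20 (125.203.176.0 - 125.203.191.255) does not contain 125.203.145.19
  125.203.160.0/19 (125.203.160.0 - 125.203.191.255) does not contain 125.203.145.19
  125.203.192.0/19 (125.203.192.0 - 125.203.223.255) does not contain 125.203.145.19
  125.203.0.0/19 (125.203.0.0 - 125.203.31.255) does not contain 125.203.145.19
  125.203.192.0/18 (125.203.192.0 - 125.203.255.255) does not contain 125.203.145.19
  125.218.0.0/15 (125.218.0.0 - 125.219.255.255) does not contain 125.203.145.19
Longest matching prefix is /14 -> next hop R11.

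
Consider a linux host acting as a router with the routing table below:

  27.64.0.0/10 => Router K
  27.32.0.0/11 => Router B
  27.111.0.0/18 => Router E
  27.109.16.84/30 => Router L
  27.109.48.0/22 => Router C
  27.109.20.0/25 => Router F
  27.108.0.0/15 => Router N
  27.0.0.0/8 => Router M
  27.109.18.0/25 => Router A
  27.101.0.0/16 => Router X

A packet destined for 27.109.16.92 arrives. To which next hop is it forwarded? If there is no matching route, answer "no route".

Routes whose prefix contains 27.109.16.92:
  27.0.0.0/8 (27.0.0.0 - 27.255.255.255) -> Router M
  27.64.0.0/10 (27.64.0.0 - 27.127.255.255) -> Router K
  27.108.0.0/15 (27.108.0.0 - 27.109.255.255) -> Router N
More-specific entries that do NOT match:
  27.109.16.84/30 (27.109.16.84 - 27.109.16.87) does not contain 27.109.16.92
  27.109.20.0/25 (27.109.20.0 - 27.109.20.127) does not contain 27.109.16.92
  27.109.18.0/25 (27.109.18.0 - 27.109.18.127) does not contain 27.109.16.92
  27.109.48.0/22 (27.109.48.0 - 27.109.51.255) does not contain 27.109.16.92
  27.111.0.0/18 (27.111.0.0 - 27.111.63.255) does not contain 27.109.16.92
  27.101.0.0/16 (27.101.0.0 - 27.101.255.255) does not contain 27.109.16.92
Longest matching prefix is /15 -> next hop Router N.

Router N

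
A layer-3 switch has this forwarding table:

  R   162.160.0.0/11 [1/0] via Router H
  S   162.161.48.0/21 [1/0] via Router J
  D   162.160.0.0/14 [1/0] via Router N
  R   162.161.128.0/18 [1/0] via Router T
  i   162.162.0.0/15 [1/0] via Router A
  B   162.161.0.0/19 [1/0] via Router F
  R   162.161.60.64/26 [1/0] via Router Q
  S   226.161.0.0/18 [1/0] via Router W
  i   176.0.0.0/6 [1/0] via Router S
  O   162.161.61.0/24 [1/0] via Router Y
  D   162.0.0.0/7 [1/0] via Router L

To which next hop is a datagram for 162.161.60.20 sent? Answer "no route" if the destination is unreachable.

Routes whose prefix contains 162.161.60.20:
  162.0.0.0/7 (162.0.0.0 - 163.255.255.255) -> Router L
  162.160.0.0/11 (162.160.0.0 - 162.191.255.255) -> Router H
  162.160.0.0/14 (162.160.0.0 - 162.163.255.255) -> Router N
More-specific entries that do NOT match:
  162.161.60.64/26 (162.161.60.64 - 162.161.60.127) does not contain 162.161.60.20
  162.161.61.0/24 (162.161.61.0 - 162.161.61.255) does not contain 162.161.60.20
  162.161.48.0/21 (162.161.48.0 - 162.161.55.255) does not contain 162.161.60.20
  162.161.0.0/19 (162.161.0.0 - 162.161.31.255) does not contain 162.161.60.20
  162.161.128.0/18 (162.161.128.0 - 162.161.191.255) does not contain 162.161.60.20
  226.161.0.0/18 (226.161.0.0 - 226.161.63.255) does not contain 162.161.60.20
  162.162.0.0/15 (162.162.0.0 - 162.163.255.255) does not contain 162.161.60.20
Longest matching prefix is /14 -> next hop Router N.

Router N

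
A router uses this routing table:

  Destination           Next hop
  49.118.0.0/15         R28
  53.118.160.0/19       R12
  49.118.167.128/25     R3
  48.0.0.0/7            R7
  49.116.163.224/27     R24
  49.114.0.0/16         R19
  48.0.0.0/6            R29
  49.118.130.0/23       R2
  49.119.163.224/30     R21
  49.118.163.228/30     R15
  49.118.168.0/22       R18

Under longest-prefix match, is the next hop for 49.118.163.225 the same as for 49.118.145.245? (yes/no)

yes

49.118.163.225: longest match 49.118.0.0/15 -> R28
49.118.145.245: longest match 49.118.0.0/15 -> R28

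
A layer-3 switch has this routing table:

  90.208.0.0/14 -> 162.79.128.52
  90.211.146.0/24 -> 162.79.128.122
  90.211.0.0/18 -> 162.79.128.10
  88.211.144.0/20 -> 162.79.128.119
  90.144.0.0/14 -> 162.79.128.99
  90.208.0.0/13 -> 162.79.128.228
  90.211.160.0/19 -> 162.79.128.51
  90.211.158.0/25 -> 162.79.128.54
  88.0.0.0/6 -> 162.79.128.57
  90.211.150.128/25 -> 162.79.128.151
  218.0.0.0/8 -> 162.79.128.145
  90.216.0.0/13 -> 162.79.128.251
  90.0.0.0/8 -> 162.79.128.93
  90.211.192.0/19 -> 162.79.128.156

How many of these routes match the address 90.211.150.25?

4

Prefixes containing 90.211.150.25:
  88.0.0.0/6 (88.0.0.0 - 91.255.255.255)
  90.0.0.0/8 (90.0.0.0 - 90.255.255.255)
  90.208.0.0/13 (90.208.0.0 - 90.215.255.255)
  90.208.0.0/14 (90.208.0.0 - 90.211.255.255)
Total matching entries: 4.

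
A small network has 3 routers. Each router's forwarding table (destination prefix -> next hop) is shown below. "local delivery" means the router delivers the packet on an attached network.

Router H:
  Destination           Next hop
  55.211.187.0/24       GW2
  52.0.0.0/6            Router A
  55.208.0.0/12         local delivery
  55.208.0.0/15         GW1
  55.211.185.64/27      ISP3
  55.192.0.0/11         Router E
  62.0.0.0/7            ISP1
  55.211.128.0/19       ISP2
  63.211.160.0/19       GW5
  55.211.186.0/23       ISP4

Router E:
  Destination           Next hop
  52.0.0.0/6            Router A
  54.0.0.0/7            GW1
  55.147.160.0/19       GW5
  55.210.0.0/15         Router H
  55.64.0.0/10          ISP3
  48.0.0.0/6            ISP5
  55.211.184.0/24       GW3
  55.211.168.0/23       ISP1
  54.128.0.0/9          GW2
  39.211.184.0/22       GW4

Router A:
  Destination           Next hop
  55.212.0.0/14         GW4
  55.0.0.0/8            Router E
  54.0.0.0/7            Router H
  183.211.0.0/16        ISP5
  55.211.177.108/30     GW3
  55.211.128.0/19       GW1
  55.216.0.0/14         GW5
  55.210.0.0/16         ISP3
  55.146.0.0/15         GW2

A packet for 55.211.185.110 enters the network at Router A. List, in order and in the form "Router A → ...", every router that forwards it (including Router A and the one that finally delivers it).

Router A → Router E → Router H

At Router A: longest match for 55.211.185.110 is 55.0.0.0/8 -> Router E
At Router E: longest match for 55.211.185.110 is 55.210.0.0/15 -> Router H
At Router H: longest match for 55.211.185.110 is 55.208.0.0/12 -> local delivery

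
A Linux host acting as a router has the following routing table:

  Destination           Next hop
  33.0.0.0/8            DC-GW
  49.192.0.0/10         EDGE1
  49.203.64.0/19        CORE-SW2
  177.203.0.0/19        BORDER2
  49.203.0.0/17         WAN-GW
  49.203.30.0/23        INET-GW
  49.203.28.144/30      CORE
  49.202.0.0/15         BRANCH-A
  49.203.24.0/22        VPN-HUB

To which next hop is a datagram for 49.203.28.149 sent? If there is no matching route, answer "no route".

Routes whose prefix contains 49.203.28.149:
  49.192.0.0/10 (49.192.0.0 - 49.255.255.255) -> EDGE1
  49.202.0.0/15 (49.202.0.0 - 49.203.255.255) -> BRANCH-A
  49.203.0.0/17 (49.203.0.0 - 49.203.127.255) -> WAN-GW
More-specific entries that do NOT match:
  49.203.28.144/30 (49.203.28.144 - 49.203.28.147) does not contain 49.203.28.149
  49.203.30.0/23 (49.203.30.0 - 49.203.31.255) does not contain 49.203.28.149
  49.203.24.0/22 (49.203.24.0 - 49.203.27.255) does not contain 49.203.28.149
  49.203.64.0/19 (49.203.64.0 - 49.203.95.255) does not contain 49.203.28.149
  177.203.0.0/19 (177.203.0.0 - 177.203.31.255) does not contain 49.203.28.149
Longest matching prefix is /17 -> next hop WAN-GW.

WAN-GW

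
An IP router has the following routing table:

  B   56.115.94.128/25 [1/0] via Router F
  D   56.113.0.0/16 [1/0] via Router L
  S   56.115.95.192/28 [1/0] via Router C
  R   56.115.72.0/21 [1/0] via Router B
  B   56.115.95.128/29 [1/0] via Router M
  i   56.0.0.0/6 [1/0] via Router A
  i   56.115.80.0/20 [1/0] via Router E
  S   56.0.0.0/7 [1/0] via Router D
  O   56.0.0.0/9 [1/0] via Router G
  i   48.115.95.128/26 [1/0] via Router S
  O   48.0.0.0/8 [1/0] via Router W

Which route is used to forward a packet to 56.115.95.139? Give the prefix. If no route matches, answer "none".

56.115.80.0/20

Entries matching 56.115.95.139:
  56.0.0.0/6 (56.0.0.0 - 59.255.255.255)
  56.0.0.0/7 (56.0.0.0 - 57.255.255.255)
  56.0.0.0/9 (56.0.0.0 - 56.127.255.255)
  56.115.80.0/20 (56.115.80.0 - 56.115.95.255)
Most specific is 56.115.80.0/20.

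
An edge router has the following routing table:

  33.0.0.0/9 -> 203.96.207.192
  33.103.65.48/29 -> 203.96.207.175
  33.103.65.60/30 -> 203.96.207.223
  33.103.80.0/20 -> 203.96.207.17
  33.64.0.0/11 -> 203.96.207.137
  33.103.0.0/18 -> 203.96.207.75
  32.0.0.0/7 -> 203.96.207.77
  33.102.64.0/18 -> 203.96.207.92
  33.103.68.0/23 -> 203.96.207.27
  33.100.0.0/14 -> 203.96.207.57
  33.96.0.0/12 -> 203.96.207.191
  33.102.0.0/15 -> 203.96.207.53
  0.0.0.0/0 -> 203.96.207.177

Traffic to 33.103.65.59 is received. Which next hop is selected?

Routes whose prefix contains 33.103.65.59:
  0.0.0.0/0 (default, matches everything) -> 203.96.207.177
  32.0.0.0/7 (32.0.0.0 - 33.255.255.255) -> 203.96.207.77
  33.0.0.0/9 (33.0.0.0 - 33.127.255.255) -> 203.96.207.192
  33.96.0.0/12 (33.96.0.0 - 33.111.255.255) -> 203.96.207.191
  33.100.0.0/14 (33.100.0.0 - 33.103.255.255) -> 203.96.207.57
  33.102.0.0/15 (33.102.0.0 - 33.103.255.255) -> 203.96.207.53
More-specific entries that do NOT match:
  33.103.65.60/30 (33.103.65.60 - 33.103.65.63) does not contain 33.103.65.59
  33.103.65.48/29 (33.103.65.48 - 33.103.65.55) does not contain 33.103.65.59
  33.103.68.0/23 (33.103.68.0 - 33.103.69.255) does not contain 33.103.65.59
  33.103.80.0/20 (33.103.80.0 - 33.103.95.255) does not contain 33.103.65.59
  33.103.0.0/18 (33.103.0.0 - 33.103.63.255) does not contain 33.103.65.59
  33.102.64.0/18 (33.102.64.0 - 33.102.127.255) does not contain 33.103.65.59
Longest matching prefix is /15 -> next hop 203.96.207.53.

203.96.207.53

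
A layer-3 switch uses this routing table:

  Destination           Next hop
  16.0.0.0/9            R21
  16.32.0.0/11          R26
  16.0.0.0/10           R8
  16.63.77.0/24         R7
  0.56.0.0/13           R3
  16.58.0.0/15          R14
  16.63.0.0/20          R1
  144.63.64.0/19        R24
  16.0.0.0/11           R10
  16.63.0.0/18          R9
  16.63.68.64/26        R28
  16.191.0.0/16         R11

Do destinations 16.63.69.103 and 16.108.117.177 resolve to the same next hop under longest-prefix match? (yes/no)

16.63.69.103: longest match 16.32.0.0/11 -> R26
16.108.117.177: longest match 16.0.0.0/9 -> R21

no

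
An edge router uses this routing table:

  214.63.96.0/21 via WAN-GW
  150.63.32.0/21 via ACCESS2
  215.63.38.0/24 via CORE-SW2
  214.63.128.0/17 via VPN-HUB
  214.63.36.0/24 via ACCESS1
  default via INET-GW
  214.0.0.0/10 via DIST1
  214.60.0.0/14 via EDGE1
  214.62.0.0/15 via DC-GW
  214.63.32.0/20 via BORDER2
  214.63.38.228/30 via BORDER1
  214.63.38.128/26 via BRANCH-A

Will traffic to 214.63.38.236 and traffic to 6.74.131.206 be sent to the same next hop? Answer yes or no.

no

214.63.38.236: longest match 214.63.32.0/20 -> BORDER2
6.74.131.206: longest match 0.0.0.0/0 -> INET-GW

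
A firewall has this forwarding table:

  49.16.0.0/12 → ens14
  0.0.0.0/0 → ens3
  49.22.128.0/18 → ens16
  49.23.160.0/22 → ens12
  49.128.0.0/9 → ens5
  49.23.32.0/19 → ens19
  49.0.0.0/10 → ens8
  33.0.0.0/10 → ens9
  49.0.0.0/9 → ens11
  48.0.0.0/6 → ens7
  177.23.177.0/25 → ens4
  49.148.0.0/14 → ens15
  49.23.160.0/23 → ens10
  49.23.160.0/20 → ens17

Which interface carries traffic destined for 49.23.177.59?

Routes whose prefix contains 49.23.177.59:
  0.0.0.0/0 (default, matches everything) -> ens3
  48.0.0.0/6 (48.0.0.0 - 51.255.255.255) -> ens7
  49.0.0.0/9 (49.0.0.0 - 49.127.255.255) -> ens11
  49.0.0.0/10 (49.0.0.0 - 49.63.255.255) -> ens8
  49.16.0.0/12 (49.16.0.0 - 49.31.255.255) -> ens14
More-specific entries that do NOT match:
  177.23.177.0/25 (177.23.177.0 - 177.23.177.127) does not contain 49.23.177.59
  49.23.160.0/23 (49.23.160.0 - 49.23.161.255) does not contain 49.23.177.59
  49.23.160.0/22 (49.23.160.0 - 49.23.163.255) does not contain 49.23.177.59
  49.23.160.0/20 (49.23.160.0 - 49.23.175.255) does not contain 49.23.177.59
  49.23.32.0/19 (49.23.32.0 - 49.23.63.255) does not contain 49.23.177.59
  49.22.128.0/18 (49.22.128.0 - 49.22.191.255) does not contain 49.23.177.59
  49.148.0.0/14 (49.148.0.0 - 49.151.255.255) does not contain 49.23.177.59
Longest matching prefix is /12 -> interface ens14.

ens14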